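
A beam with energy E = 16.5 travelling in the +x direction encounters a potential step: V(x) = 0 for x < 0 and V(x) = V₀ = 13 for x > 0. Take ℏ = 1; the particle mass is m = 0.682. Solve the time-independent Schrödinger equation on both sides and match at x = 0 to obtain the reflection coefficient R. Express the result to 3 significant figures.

R = 0.136

On each side the TISE gives plane waves with k = √(2m(E − V))/ℏ: k₁ = √(2·0.682·16.5) = 4.744, k₂ = √(2·0.682·3.5) = 2.185.
Matching ψ and ψ′ at x = 0 gives r = (k₁ − k₂)/(k₁ + k₂), so R = r² = 0.1364 and T = 1 − R = 0.8636.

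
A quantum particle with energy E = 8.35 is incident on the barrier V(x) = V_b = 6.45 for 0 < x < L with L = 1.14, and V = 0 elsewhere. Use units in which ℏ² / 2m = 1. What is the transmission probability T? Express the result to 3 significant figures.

T = 0.604

Above the barrier the interior wavenumber is k₂ = √(2m(E − V_b))/ℏ = 1.378, giving phase k₂L = 1.571.
Matching at both interfaces gives T⁻¹ = 1 + V_b² sin²(k₂L) / [4E(E − V_b)] = 1.656, hence T = 0.604.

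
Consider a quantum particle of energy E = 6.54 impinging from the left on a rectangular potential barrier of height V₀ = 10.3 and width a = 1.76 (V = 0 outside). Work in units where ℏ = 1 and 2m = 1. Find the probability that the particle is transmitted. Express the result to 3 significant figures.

T = 0.00402

E < V₀: inside the barrier ψ ∝ e^{±κx} with κ = √(2m(V₀ − E))/ℏ = 1.939.
κa = 3.413, sinh(κa) = 15.16.
The exact tunnelling result is T⁻¹ = 1 + V₀² sinh²(κa) / [4E(V₀ − E)] = 248.8, so T = 0.00402.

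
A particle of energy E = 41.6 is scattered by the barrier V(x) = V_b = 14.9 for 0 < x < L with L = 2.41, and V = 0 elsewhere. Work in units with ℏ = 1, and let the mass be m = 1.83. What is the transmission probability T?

T = 0.955

Above the barrier the interior wavenumber is k₂ = √(2m(E − V_b))/ℏ = 9.885, giving phase k₂L = 23.82.
T = [1 + V_b² sin²(k₂L) / (4E(E − V_b))]⁻¹ = 1/1.047 = 0.955.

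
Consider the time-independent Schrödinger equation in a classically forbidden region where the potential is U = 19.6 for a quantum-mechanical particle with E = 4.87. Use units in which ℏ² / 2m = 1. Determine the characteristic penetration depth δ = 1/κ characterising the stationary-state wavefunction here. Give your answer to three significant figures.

Since E < U the TISE in this region is ψ'' = κ²ψ with κ = √(2m(U − E))/ℏ.
κ = √(2 × 0.5 × 14.73) = 3.838. The penetration depth is δ = 1/κ = 0.261.

δ = 0.261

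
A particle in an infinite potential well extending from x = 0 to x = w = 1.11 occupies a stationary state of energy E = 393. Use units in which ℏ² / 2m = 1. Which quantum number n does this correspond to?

n = 7

For an infinite well E_n = n²π²ℏ²/(2mw²), so n = (w/πℏ)√(2mE).
n = (1.11/π) × √(2 × 0.5 × 393) = 7.004 → n = 7.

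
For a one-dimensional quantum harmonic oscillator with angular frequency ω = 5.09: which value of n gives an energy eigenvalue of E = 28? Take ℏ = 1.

E_n = ℏω(n + ½) ⇒ n = E/(ℏω) − ½ = 28/5.09 − 0.5 = 5.001 → n = 5.

n = 5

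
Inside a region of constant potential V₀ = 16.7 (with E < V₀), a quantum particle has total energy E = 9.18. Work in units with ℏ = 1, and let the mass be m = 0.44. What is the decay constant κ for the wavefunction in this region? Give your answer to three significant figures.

Since E < V₀ the TISE in this region is ψ'' = κ²ψ with κ = √(2m(V₀ − E))/ℏ.
κ = √(2 × 0.44 × 7.52) = 2.572.

κ = 2.57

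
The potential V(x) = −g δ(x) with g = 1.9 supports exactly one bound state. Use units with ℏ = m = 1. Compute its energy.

E = -1.81

The bound state is ψ(x) = √κ e^{−κ|x|}. The derivative jump ψ'(0⁺) − ψ'(0⁻) = −(2mg/ℏ²)ψ(0) fixes κ = mg/ℏ² = 1.900.
Then E = −ℏ²κ²/(2m) = −mg²/(2ℏ²) = -1.805.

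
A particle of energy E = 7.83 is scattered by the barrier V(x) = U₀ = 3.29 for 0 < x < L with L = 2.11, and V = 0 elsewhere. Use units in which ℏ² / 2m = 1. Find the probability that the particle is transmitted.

E > U₀: inside the barrier k₂ = √(2m(E − U₀))/ℏ = 2.131, k₂L = 4.496.
T = [1 + U₀² sin²(k₂L) / (4E(E − U₀))]⁻¹ = 1/1.073 = 0.932.

T = 0.932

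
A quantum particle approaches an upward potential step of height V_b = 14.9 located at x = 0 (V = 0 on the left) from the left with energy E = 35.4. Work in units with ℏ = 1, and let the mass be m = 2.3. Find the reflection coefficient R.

The wavenumbers are k₁ = √(2mE)/ℏ = 12.76 on the left and k₂ = √(2m(E − V_b))/ℏ = 9.711 on the right.
Continuity of ψ and ψ′ at the step yields the reflection amplitude r = (k₁ − k₂)/(k₁ + k₂) = 0.1357; thus R = |r|² = 0.01842, T = 0.9816.

R = 0.0184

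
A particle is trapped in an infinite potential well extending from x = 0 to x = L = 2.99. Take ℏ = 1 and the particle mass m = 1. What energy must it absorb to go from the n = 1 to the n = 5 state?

E_n = n²π²ℏ²/(2mL²), so ΔE = (5² − 1²) π²ℏ²/(2mL²).
ΔE = 24 × π² / (2 × 1 × 2.99²) = 13.25.

ΔE = 13.2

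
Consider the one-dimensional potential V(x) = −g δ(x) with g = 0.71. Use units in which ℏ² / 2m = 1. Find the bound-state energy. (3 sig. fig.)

For x ≠ 0 the bound state is ψ ∝ e^{−κ|x|}; integrating the TISE across the delta gives the cusp condition 2κ = 2mg/ℏ², so κ = 0.3550.
Then E = −ℏ²κ²/(2m) = −mg²/(2ℏ²) = -0.1260.

E = -0.126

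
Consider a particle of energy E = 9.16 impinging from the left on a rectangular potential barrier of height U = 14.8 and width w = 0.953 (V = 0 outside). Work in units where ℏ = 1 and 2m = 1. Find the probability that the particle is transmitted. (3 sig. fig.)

E < U: inside the barrier ψ ∝ e^{±κx} with κ = √(2m(U − E))/ℏ = 2.375.
κw = 2.263, sinh(κw) = 4.755.
The exact tunnelling result is T⁻¹ = 1 + U² sinh²(κw) / [4E(U − E)] = 24.97, so T = 0.0401.

T = 0.0401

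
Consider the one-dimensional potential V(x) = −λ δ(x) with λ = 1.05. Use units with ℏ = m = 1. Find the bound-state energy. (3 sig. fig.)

The bound state is ψ(x) = √κ e^{−κ|x|}. The derivative jump ψ'(0⁺) − ψ'(0⁻) = −(2mλ/ℏ²)ψ(0) fixes κ = mλ/ℏ² = 1.050.
Then E = −ℏ²κ²/(2m) = −mλ²/(2ℏ²) = -0.5513.

E = -0.551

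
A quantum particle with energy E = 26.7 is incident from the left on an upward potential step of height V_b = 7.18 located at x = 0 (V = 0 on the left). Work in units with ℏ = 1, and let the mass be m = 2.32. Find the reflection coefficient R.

The wavenumbers are k₁ = √(2mE)/ℏ = 11.13 on the left and k₂ = √(2m(E − V_b))/ℏ = 9.517 on the right.
Matching ψ and ψ′ at x = 0 gives r = (k₁ − k₂)/(k₁ + k₂), so R = r² = 0.006107 and T = 1 − R = 0.9939.

R = 0.00611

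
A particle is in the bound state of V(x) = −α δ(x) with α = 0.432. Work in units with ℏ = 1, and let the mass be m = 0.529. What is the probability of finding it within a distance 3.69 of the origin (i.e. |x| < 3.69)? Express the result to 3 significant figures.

The normalised bound state is ψ = √κ e^{−κ|x|} with κ = mα/ℏ² = 0.2285.
P(|x| < d) = ∫_{−d}^{d} κ e^{−2κ|x|} dx = 1 − e^{−2κd} = 1 − e^{−1.687} = 0.8148.

P = 0.815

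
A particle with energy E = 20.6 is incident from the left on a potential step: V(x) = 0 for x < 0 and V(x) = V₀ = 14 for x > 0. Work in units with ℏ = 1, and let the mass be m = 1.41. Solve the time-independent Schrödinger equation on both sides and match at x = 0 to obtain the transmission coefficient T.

T = 0.923

The wavenumbers are k₁ = √(2mE)/ℏ = 7.622 on the left and k₂ = √(2m(E − V₀))/ℏ = 4.314 on the right.
Matching ψ and ψ′ at x = 0 gives r = (k₁ − k₂)/(k₁ + k₂), so R = r² = 0.07679 and T = 1 − R = 0.9232.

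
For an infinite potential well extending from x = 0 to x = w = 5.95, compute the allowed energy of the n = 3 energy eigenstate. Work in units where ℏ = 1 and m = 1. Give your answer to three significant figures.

E = 1.25

Requiring ψ(0) = ψ(w) = 0 quantises k = nπ/w, hence E_n = ℏ²k²/2m = n²π²ℏ²/(2mw²).
E_3 = 3² × π² / (2 × 1 × 5.95²) = 1.255.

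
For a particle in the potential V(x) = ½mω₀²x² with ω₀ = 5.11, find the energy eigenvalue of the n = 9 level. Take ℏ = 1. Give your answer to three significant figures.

E = 48.5

Using E_n = (n + ½)ℏω₀: E_9 = 9.5 × 5.11 = 48.55.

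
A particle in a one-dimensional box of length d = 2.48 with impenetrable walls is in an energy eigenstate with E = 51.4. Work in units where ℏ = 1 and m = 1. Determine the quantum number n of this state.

For an infinite well E_n = n²π²ℏ²/(2md²), so n = (d/πℏ)√(2mE).
n = (2.48/π) × √(2 × 1 × 51.4) = 8.004 → n = 8.

n = 8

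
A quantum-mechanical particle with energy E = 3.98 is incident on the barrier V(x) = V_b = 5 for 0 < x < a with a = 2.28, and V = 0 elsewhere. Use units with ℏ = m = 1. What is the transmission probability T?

Since E < V_b the interior solution is evanescent with decay constant κ = √(2m(V_b − E))/ℏ = 1.428.
κa = 3.256, sinh(κa) = 12.96.
Matching ψ, ψ′ at both faces gives T = [1 + V_b² sinh²(κa) / (4E(V_b − E))]⁻¹ = 1/259.6 = 0.00385.

T = 0.00385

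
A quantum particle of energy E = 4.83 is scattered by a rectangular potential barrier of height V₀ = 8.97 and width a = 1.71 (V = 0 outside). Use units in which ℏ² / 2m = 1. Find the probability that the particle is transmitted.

T = 0.00377

Since E < V₀ the interior solution is evanescent with decay constant κ = √(2m(V₀ − E))/ℏ = 2.035.
κa = 3.479, sinh(κa) = 16.20.
The exact tunnelling result is T⁻¹ = 1 + V₀² sinh²(κa) / [4E(V₀ − E)] = 265.1, so T = 0.00377.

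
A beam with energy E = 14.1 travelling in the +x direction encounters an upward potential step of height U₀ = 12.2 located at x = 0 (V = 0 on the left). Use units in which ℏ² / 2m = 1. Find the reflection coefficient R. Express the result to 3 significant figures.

R = 0.214

The wavenumbers are k₁ = √(2mE)/ℏ = 3.755 on the left and k₂ = √(2m(E − U₀))/ℏ = 1.378 on the right.
Matching ψ and ψ′ at x = 0 gives r = (k₁ − k₂)/(k₁ + k₂), so R = r² = 0.2143 and T = 1 − R = 0.7857.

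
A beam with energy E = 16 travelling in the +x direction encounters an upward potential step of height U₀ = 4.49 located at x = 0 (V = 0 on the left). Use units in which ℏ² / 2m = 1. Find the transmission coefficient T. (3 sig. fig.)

The wavenumbers are k₁ = √(2mE)/ℏ = 4.000 on the left and k₂ = √(2m(E − U₀))/ℏ = 3.393 on the right.
Continuity of ψ and ψ′ at the step yields the reflection amplitude r = (k₁ − k₂)/(k₁ + k₂) = 0.08216; thus R = |r|² = 0.006750, T = 0.9933.

T = 0.993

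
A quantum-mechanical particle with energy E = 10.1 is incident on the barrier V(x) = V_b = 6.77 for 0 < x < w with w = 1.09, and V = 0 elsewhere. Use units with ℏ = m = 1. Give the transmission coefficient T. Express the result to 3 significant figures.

E > V_b: inside the barrier k₂ = √(2m(E − V_b))/ℏ = 2.581, k₂w = 2.813.
Matching at both interfaces gives T⁻¹ = 1 + V_b² sin²(k₂w) / [4E(E − V_b)] = 1.035, hence T = 0.966.

T = 0.966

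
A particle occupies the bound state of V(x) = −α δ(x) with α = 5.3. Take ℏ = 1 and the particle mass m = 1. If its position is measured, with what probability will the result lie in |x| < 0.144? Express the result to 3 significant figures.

P = 0.783

The normalised bound state is ψ = √κ e^{−κ|x|} with κ = mα/ℏ² = 5.300.
P(|x| < d) = ∫_{−d}^{d} κ e^{−2κ|x|} dx = 1 − e^{−2κd} = 1 − e^{−1.526} = 0.7827.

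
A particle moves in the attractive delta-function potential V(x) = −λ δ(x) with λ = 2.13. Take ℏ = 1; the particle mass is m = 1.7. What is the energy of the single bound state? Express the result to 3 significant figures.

E = -3.86

The bound state is ψ(x) = √κ e^{−κ|x|}. The derivative jump ψ'(0⁺) − ψ'(0⁻) = −(2mλ/ℏ²)ψ(0) fixes κ = mλ/ℏ² = 3.621.
Then E = −ℏ²κ²/(2m) = −mλ²/(2ℏ²) = -3.856.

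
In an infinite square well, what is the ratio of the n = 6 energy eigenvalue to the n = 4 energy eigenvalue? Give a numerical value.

E_n = n²π²ℏ²/(2mL²) so the ratio is n₂²/n₁² = 36/16 = 2.25.

2.25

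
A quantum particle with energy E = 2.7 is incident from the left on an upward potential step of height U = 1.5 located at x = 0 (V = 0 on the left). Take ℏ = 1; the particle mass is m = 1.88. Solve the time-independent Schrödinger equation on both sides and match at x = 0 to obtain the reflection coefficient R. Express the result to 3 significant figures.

R = 0.0400

On each side the TISE gives plane waves with k = √(2m(E − V))/ℏ: k₁ = √(2·1.88·2.7) = 3.186, k₂ = √(2·1.88·1.2) = 2.124.
Matching ψ and ψ′ at x = 0 gives r = (k₁ − k₂)/(k₁ + k₂), so R = r² = 0.04000 and T = 1 − R = 0.9600.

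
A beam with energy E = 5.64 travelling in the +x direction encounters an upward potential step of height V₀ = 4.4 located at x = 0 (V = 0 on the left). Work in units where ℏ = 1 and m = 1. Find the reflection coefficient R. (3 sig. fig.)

R = 0.131

On each side the TISE gives plane waves with k = √(2m(E − V))/ℏ: k₁ = √(2·1·5.64) = 3.359, k₂ = √(2·1·1.24) = 1.575.
Continuity of ψ and ψ′ at the step yields the reflection amplitude r = (k₁ − k₂)/(k₁ + k₂) = 0.3616; thus R = |r|² = 0.1307, T = 0.8693.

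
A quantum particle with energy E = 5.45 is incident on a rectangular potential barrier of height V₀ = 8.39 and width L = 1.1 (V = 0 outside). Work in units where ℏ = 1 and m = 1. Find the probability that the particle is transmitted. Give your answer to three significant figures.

T = 0.0174

Since E < V₀ the interior solution is evanescent with decay constant κ = √(2m(V₀ − E))/ℏ = 2.425.
κL = 2.667, sinh(κL) = 7.166.
The exact tunnelling result is T⁻¹ = 1 + V₀² sinh²(κL) / [4E(V₀ − E)] = 57.40, so T = 0.0174.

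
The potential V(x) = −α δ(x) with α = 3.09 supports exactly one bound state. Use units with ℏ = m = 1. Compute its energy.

The bound state is ψ(x) = √κ e^{−κ|x|}. The derivative jump ψ'(0⁺) − ψ'(0⁻) = −(2mα/ℏ²)ψ(0) fixes κ = mα/ℏ² = 3.090.
Then E = −ℏ²κ²/(2m) = −mα²/(2ℏ²) = -4.774.

E = -4.77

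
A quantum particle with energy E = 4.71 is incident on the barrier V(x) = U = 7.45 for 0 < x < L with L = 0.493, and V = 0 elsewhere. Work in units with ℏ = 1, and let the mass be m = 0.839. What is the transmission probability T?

T = 0.367

Since E < U the interior solution is evanescent with decay constant κ = √(2m(U − E))/ℏ = 2.144.
κL = 1.057, sinh(κL) = 1.265.
Matching ψ, ψ′ at both faces gives T = [1 + U² sinh²(κL) / (4E(U − E))]⁻¹ = 1/2.721 = 0.367.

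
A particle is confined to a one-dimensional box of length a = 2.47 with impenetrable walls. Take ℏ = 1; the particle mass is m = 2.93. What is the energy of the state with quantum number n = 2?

The infinite-well eigenfunctions ψ_n = √(2/a) sin(nπx/a) vanish at both walls, giving E_n = n²π²ℏ²/(2ma²).
E_2 = 2² × π² / (2 × 2.93 × 2.47²) = 1.104.

E = 1.10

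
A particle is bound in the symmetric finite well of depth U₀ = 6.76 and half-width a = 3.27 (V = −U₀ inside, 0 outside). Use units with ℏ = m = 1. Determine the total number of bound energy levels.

N = 8

Define the well-strength parameter z₀ = (a/ℏ)√(2mU₀) = 3.27 × √(2·1·6.76) = 12.02.
A new bound state (alternating even/odd) appears each time z₀ passes a multiple of π/2, so N = ⌊2z₀/π⌋ + 1 = ⌊7.654⌋ + 1 = 8.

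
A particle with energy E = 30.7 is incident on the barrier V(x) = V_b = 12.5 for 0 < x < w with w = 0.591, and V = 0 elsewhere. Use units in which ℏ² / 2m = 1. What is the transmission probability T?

T = 0.977

E > V_b: inside the barrier k₂ = √(2m(E − V_b))/ℏ = 4.266, k₂w = 2.521.
T = [1 + V_b² sin²(k₂w) / (4E(E − V_b))]⁻¹ = 1/1.024 = 0.977.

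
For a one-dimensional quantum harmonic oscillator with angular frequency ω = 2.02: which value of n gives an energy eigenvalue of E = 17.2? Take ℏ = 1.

n = 8

Invert E_n = (n + ½)ℏω: n = E/ℏω − ½ = 8.015, so n = 8.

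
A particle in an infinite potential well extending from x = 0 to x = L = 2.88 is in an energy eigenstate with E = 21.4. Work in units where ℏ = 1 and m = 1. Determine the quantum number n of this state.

For an infinite well E_n = n²π²ℏ²/(2mL²), so n = (L/πℏ)√(2mE).
n = (2.88/π) × √(2 × 1 × 21.4) = 5.997 → n = 6.

n = 6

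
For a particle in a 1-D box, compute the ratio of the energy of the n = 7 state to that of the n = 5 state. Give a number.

E_n = n²π²ℏ²/(2mL²) so the ratio is n₂²/n₁² = 49/25 = 1.96.

1.96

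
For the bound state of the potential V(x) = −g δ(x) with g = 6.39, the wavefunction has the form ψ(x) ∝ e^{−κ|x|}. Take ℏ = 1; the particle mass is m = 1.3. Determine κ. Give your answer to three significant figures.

Integrating the TISE across x = 0 gives the cusp condition ψ'(0⁺) − ψ'(0⁻) = −(2mg/ℏ²)ψ(0).
With ψ ∝ e^{−κ|x|} this yields −2κ = −2mg/ℏ², so κ = mg/ℏ² = 8.307.

κ = 8.31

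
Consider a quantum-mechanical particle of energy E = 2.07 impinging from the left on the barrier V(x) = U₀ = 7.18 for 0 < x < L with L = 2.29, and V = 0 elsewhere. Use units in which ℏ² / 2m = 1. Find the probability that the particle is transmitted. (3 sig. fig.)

T = 0.000105

E < U₀: inside the barrier ψ ∝ e^{±κx} with κ = √(2m(U₀ − E))/ℏ = 2.261.
κL = 5.177, sinh(κL) = 88.54.
The exact tunnelling result is T⁻¹ = 1 + U₀² sinh²(κL) / [4E(U₀ − E)] = 9552, so T = 0.000105.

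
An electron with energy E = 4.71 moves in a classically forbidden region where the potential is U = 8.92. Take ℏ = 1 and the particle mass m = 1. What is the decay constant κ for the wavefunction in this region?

κ = 2.90

Since E < U the TISE in this region is ψ'' = κ²ψ with κ = √(2m(U − E))/ℏ.
κ = √(2 × 1 × 4.21) = 2.902.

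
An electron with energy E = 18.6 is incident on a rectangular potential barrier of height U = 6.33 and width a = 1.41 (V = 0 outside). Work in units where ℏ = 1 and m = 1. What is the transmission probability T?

Above the barrier the interior wavenumber is k₂ = √(2m(E − U))/ℏ = 4.954, giving phase k₂a = 6.985.
T = [1 + U² sin²(k₂a) / (4E(E − U))]⁻¹ = 1/1.018 = 0.982.

T = 0.982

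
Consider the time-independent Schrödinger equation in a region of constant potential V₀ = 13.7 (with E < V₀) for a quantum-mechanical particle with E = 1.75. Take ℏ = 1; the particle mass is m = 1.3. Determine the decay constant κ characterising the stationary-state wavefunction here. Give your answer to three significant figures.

Since E < V₀ the TISE in this region is ψ'' = κ²ψ with κ = √(2m(V₀ − E))/ℏ.
κ = √(2 × 1.3 × 11.95) = 5.574.

κ = 5.57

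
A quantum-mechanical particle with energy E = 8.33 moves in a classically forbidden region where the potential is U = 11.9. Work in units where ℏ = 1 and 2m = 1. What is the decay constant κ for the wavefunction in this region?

κ = 1.89

Since E < U the TISE in this region is ψ'' = κ²ψ with κ = √(2m(U − E))/ℏ.
κ = √(2 × 0.5 × 3.57) = 1.889.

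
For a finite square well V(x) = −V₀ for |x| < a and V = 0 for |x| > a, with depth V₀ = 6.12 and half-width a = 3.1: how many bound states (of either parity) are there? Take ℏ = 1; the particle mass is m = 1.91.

N = 10

The dimensionless depth is z₀ = a√(2mV₀)/ℏ = 3.1 × √(23.38) = 14.99.
A new bound state (alternating even/odd) appears each time z₀ passes a multiple of π/2, so N = ⌊2z₀/π⌋ + 1 = ⌊9.542⌋ + 1 = 10.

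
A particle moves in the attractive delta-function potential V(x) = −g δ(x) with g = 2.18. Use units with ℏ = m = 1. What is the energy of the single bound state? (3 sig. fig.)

E = -2.38

The bound state is ψ(x) = √κ e^{−κ|x|}. The derivative jump ψ'(0⁺) − ψ'(0⁻) = −(2mg/ℏ²)ψ(0) fixes κ = mg/ℏ² = 2.180.
Then E = −ℏ²κ²/(2m) = −mg²/(2ℏ²) = -2.376.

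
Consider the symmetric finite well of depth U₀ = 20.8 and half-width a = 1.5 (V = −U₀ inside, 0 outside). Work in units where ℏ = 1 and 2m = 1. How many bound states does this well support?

N = 5

Define the well-strength parameter z₀ = (a/ℏ)√(2mU₀) = 1.5 × √(2·0.5·20.8) = 6.841.
The even/odd transcendental equations gain one root per π/2 in z₀, giving N = 1 + ⌊2z₀/π⌋ = 1 + ⌊4.355⌋ = 5.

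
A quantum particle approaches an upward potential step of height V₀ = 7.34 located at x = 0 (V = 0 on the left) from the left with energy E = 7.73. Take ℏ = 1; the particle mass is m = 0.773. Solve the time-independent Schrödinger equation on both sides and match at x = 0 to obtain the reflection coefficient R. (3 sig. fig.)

R = 0.401

On each side the TISE gives plane waves with k = √(2m(E − V))/ℏ: k₁ = √(2·0.773·7.73) = 3.457, k₂ = √(2·0.773·0.39) = 0.7765.
Continuity of ψ and ψ′ at the step yields the reflection amplitude r = (k₁ − k₂)/(k₁ + k₂) = 0.6332; thus R = |r|² = 0.4009, T = 0.5991.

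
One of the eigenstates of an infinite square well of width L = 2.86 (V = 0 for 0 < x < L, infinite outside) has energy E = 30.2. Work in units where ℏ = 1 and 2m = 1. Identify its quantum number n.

n = 5

From E_n = n²π²ℏ²/(2mL²) invert to n = √(2mL²E)/(πℏ).
n = (2.86/π) × √(2 × 0.5 × 30.2) = 5.003 → n = 5.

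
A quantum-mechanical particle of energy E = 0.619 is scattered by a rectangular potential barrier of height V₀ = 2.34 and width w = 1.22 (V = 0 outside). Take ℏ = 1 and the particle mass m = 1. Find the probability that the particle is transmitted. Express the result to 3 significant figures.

E < V₀: inside the barrier ψ ∝ e^{±κx} with κ = √(2m(V₀ − E))/ℏ = 1.855.
κw = 2.263, sinh(κw) = 4.756.
The exact tunnelling result is T⁻¹ = 1 + V₀² sinh²(κw) / [4E(V₀ − E)] = 30.07, so T = 0.0333.

T = 0.0333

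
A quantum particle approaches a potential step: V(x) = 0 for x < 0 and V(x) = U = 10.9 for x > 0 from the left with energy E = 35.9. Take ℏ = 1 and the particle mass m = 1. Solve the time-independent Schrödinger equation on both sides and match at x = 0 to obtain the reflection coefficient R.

The wavenumbers are k₁ = √(2mE)/ℏ = 8.473 on the left and k₂ = √(2m(E − U))/ℏ = 7.071 on the right.
Continuity of ψ and ψ′ at the step yields the reflection amplitude r = (k₁ − k₂)/(k₁ + k₂) = 0.09022; thus R = |r|² = 0.008140, T = 0.9919.

R = 0.00814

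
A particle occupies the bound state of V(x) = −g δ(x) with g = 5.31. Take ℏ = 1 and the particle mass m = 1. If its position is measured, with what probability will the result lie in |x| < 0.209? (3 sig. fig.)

The normalised bound state is ψ = √κ e^{−κ|x|} with κ = mg/ℏ² = 5.310.
P(|x| < d) = ∫_{−d}^{d} κ e^{−2κ|x|} dx = 1 − e^{−2κd} = 1 − e^{−2.220} = 0.8913.

P = 0.891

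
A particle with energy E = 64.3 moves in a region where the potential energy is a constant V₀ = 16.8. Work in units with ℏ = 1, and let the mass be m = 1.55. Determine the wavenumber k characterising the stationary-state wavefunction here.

With E > V₀ the solution is oscillatory, ψ ∝ e^{±ikx} with k = √(2m(E − V₀))/ℏ.
k = √(2 × 1.55 × 47.5) = 12.13.

k = 12.1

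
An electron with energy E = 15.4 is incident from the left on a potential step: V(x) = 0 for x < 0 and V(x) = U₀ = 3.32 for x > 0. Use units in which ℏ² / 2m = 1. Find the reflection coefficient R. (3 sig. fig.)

R = 0.00368

On each side the TISE gives plane waves with k = √(2m(E − V))/ℏ: k₁ = √(2·½·15.4) = 3.924, k₂ = √(2·½·12.08) = 3.476.
Continuity of ψ and ψ′ at the step yields the reflection amplitude r = (k₁ − k₂)/(k₁ + k₂) = 0.06063; thus R = |r|² = 0.003676, T = 0.9963.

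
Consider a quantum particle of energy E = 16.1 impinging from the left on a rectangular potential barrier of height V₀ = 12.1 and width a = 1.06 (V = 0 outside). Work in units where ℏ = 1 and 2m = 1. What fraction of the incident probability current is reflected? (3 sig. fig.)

R = 0.293

E > V₀: inside the barrier k₂ = √(2m(E − V₀))/ℏ = 2.000, k₂a = 2.120.
T = [1 + V₀² sin²(k₂a) / (4E(E − V₀))]⁻¹ = 1/1.413 = 0.707.
R = 1 − T = 0.293.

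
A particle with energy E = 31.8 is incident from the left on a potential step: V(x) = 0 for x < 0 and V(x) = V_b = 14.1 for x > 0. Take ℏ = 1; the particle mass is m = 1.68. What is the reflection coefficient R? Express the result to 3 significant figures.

On each side the TISE gives plane waves with k = √(2m(E − V))/ℏ: k₁ = √(2·1.68·31.8) = 10.34, k₂ = √(2·1.68·17.7) = 7.712.
Matching ψ and ψ′ at x = 0 gives r = (k₁ − k₂)/(k₁ + k₂), so R = r² = 0.02115 and T = 1 − R = 0.9788.

R = 0.0212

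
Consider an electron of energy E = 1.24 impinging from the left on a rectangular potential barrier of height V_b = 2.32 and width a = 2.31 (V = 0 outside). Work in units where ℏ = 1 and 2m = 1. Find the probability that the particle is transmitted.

Since E < V_b the interior solution is evanescent with decay constant κ = √(2m(V_b − E))/ℏ = 1.039.
κa = 2.401, sinh(κa) = 5.470.
The exact tunnelling result is T⁻¹ = 1 + V_b² sinh²(κa) / [4E(V_b − E)] = 31.06, so T = 0.0322.

T = 0.0322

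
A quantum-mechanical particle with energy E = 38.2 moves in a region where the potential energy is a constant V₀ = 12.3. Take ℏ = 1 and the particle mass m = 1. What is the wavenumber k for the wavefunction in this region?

k = 7.20

With E > V₀ the solution is oscillatory, ψ ∝ e^{±ikx} with k = √(2m(E − V₀))/ℏ.
k = √(2 × 1 × 25.9) = 7.197.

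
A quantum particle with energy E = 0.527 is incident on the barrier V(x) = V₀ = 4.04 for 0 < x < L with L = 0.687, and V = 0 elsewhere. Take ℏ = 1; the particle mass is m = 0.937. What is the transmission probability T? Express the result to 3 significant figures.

T = 0.0537

E < V₀: inside the barrier ψ ∝ e^{±κx} with κ = √(2m(V₀ − E))/ℏ = 2.566.
κL = 1.763, sinh(κL) = 2.828.
Matching ψ, ψ′ at both faces gives T = [1 + V₀² sinh²(κL) / (4E(V₀ − E))]⁻¹ = 1/18.63 = 0.0537.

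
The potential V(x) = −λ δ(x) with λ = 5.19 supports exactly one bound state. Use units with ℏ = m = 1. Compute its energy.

E = -13.5

The bound state is ψ(x) = √κ e^{−κ|x|}. The derivative jump ψ'(0⁺) − ψ'(0⁻) = −(2mλ/ℏ²)ψ(0) fixes κ = mλ/ℏ² = 5.190.
Then E = −ℏ²κ²/(2m) = −mλ²/(2ℏ²) = -13.47.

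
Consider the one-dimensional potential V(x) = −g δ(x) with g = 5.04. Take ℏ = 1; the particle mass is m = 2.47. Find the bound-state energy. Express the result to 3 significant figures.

The bound state is ψ(x) = √κ e^{−κ|x|}. The derivative jump ψ'(0⁺) − ψ'(0⁻) = −(2mg/ℏ²)ψ(0) fixes κ = mg/ℏ² = 12.45.
Then E = −ℏ²κ²/(2m) = −mg²/(2ℏ²) = -31.37.

E = -31.4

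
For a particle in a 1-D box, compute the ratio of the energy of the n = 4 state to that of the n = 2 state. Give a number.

E_n = n²π²ℏ²/(2mL²) so the ratio is n₂²/n₁² = 16/4 = 4.

4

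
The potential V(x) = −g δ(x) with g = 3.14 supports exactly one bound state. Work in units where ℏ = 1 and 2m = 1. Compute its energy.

E = -2.46

The bound state is ψ(x) = √κ e^{−κ|x|}. The derivative jump ψ'(0⁺) − ψ'(0⁻) = −(2mg/ℏ²)ψ(0) fixes κ = mg/ℏ² = 1.570.
Then E = −ℏ²κ²/(2m) = −mg²/(2ℏ²) = -2.465.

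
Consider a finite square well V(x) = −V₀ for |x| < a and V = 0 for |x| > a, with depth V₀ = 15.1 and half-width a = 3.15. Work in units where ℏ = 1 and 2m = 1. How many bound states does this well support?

N = 8

Define the well-strength parameter z₀ = (a/ℏ)√(2mV₀) = 3.15 × √(2·0.5·15.1) = 12.24.
A new bound state (alternating even/odd) appears each time z₀ passes a multiple of π/2, so N = ⌊2z₀/π⌋ + 1 = ⌊7.793⌋ + 1 = 8.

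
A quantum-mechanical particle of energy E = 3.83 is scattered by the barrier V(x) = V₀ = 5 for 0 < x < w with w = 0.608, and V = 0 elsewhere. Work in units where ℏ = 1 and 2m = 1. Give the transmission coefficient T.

Since E < V₀ the interior solution is evanescent with decay constant κ = √(2m(V₀ − E))/ℏ = 1.082.
κw = 0.6577, sinh(κw) = 0.7061.
The exact tunnelling result is T⁻¹ = 1 + V₀² sinh²(κw) / [4E(V₀ − E)] = 1.695, so T = 0.590.

T = 0.590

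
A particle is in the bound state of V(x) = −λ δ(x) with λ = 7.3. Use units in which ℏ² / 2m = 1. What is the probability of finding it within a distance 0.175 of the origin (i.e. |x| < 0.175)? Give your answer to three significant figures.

P = 0.721

The normalised bound state is ψ = √κ e^{−κ|x|} with κ = mλ/ℏ² = 3.650.
P(|x| < d) = ∫_{−d}^{d} κ e^{−2κ|x|} dx = 1 − e^{−2κd} = 1 − e^{−1.278} = 0.7213.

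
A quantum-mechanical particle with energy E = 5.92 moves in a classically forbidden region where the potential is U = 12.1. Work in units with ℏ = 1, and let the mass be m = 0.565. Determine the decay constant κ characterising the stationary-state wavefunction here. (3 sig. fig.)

κ = 2.64

Since E < U the TISE in this region is ψ'' = κ²ψ with κ = √(2m(U − E))/ℏ.
κ = √(2 × 0.565 × 6.18) = 2.643.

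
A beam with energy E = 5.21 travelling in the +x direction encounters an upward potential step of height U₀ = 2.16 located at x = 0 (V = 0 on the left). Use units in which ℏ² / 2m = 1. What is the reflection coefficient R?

On each side the TISE gives plane waves with k = √(2m(E − V))/ℏ: k₁ = √(2·½·5.21) = 2.283, k₂ = √(2·½·3.05) = 1.746.
Matching ψ and ψ′ at x = 0 gives r = (k₁ − k₂)/(k₁ + k₂), so R = r² = 0.01771 and T = 1 − R = 0.9823.

R = 0.0177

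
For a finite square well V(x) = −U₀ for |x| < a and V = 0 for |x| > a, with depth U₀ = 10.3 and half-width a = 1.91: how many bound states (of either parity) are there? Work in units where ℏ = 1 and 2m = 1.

N = 4

Define the well-strength parameter z₀ = (a/ℏ)√(2mU₀) = 1.91 × √(2·0.5·10.3) = 6.130.
A new bound state (alternating even/odd) appears each time z₀ passes a multiple of π/2, so N = ⌊2z₀/π⌋ + 1 = ⌊3.902⌋ + 1 = 4.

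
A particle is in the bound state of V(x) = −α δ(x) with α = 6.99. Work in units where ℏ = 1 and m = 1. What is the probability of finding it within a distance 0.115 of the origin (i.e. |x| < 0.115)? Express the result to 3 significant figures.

P = 0.800

The normalised bound state is ψ = √κ e^{−κ|x|} with κ = mα/ℏ² = 6.990.
P(|x| < d) = ∫_{−d}^{d} κ e^{−2κ|x|} dx = 1 − e^{−2κd} = 1 − e^{−1.608} = 0.7997.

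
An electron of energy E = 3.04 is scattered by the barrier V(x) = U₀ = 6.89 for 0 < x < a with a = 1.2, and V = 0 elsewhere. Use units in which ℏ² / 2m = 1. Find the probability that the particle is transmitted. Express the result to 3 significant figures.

T = 0.0349

E < U₀: inside the barrier ψ ∝ e^{±κx} with κ = √(2m(U₀ − E))/ℏ = 1.962.
κa = 2.355, sinh(κa) = 5.219.
The exact tunnelling result is T⁻¹ = 1 + U₀² sinh²(κa) / [4E(U₀ − E)] = 28.62, so T = 0.0349.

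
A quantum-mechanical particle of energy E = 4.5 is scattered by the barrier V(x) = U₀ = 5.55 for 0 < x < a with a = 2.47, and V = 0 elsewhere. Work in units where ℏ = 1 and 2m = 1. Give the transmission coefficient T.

E < U₀: inside the barrier ψ ∝ e^{±κx} with κ = √(2m(U₀ − E))/ℏ = 1.025.
κa = 2.531, sinh(κa) = 6.243.
The exact tunnelling result is T⁻¹ = 1 + U₀² sinh²(κa) / [4E(U₀ − E)] = 64.52, so T = 0.0155.

T = 0.0155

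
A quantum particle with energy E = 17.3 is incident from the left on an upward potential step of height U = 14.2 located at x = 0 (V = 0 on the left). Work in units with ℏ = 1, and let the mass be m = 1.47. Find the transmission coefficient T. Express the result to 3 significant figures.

T = 0.836

On each side the TISE gives plane waves with k = √(2m(E − V))/ℏ: k₁ = √(2·1.47·17.3) = 7.132, k₂ = √(2·1.47·3.1) = 3.019.
Matching ψ and ψ′ at x = 0 gives r = (k₁ − k₂)/(k₁ + k₂), so R = r² = 0.1642 and T = 1 − R = 0.8358.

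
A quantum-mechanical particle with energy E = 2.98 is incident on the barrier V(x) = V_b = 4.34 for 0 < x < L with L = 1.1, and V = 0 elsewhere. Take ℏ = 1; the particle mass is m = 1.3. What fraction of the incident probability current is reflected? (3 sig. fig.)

E < V_b: inside the barrier ψ ∝ e^{±κx} with κ = √(2m(V_b − E))/ℏ = 1.880.
κL = 2.068, sinh(κL) = 3.893.
The exact tunnelling result is T⁻¹ = 1 + V_b² sinh²(κL) / [4E(V_b − E)] = 18.61, so T = 0.0537.
R = 1 − T = 0.946.

R = 0.946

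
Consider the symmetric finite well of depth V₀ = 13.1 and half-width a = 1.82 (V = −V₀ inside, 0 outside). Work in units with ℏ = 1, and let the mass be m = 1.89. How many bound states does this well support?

The dimensionless depth is z₀ = a√(2mV₀)/ℏ = 1.82 × √(49.52) = 12.81.
A new bound state (alternating even/odd) appears each time z₀ passes a multiple of π/2, so N = ⌊2z₀/π⌋ + 1 = ⌊8.153⌋ + 1 = 9.

N = 9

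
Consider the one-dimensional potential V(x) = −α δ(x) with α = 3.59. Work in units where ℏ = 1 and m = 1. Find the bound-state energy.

E = -6.44

The bound state is ψ(x) = √κ e^{−κ|x|}. The derivative jump ψ'(0⁺) − ψ'(0⁻) = −(2mα/ℏ²)ψ(0) fixes κ = mα/ℏ² = 3.590.
Then E = −ℏ²κ²/(2m) = −mα²/(2ℏ²) = -6.444.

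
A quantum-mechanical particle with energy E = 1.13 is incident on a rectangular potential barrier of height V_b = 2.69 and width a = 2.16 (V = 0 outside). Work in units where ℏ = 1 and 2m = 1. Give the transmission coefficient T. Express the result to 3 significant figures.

Since E < V_b the interior solution is evanescent with decay constant κ = √(2m(V_b − E))/ℏ = 1.249.
κa = 2.698, sinh(κa) = 7.390.
Matching ψ, ψ′ at both faces gives T = [1 + V_b² sinh²(κa) / (4E(V_b − E))]⁻¹ = 1/57.05 = 0.0175.

T = 0.0175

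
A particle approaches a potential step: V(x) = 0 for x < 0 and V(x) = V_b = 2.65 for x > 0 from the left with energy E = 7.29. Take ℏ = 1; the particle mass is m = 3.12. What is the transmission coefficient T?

On each side the TISE gives plane waves with k = √(2m(E − V))/ℏ: k₁ = √(2·3.12·7.29) = 6.745, k₂ = √(2·3.12·4.64) = 5.381.
Matching ψ and ψ′ at x = 0 gives r = (k₁ − k₂)/(k₁ + k₂), so R = r² = 0.01265 and T = 1 − R = 0.9874.

T = 0.987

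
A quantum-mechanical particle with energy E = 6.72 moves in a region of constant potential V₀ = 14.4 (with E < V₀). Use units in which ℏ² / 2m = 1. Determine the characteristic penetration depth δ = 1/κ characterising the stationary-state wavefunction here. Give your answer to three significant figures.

Since E < V₀ the TISE in this region is ψ'' = κ²ψ with κ = √(2m(V₀ − E))/ℏ.
κ = √(2 × 0.5 × 7.68) = 2.771. The penetration depth is δ = 1/κ = 0.361.

δ = 0.361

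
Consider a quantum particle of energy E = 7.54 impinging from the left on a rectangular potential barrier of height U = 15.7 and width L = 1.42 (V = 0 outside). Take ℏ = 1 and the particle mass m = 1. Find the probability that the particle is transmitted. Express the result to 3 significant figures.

E < U: inside the barrier ψ ∝ e^{±κx} with κ = √(2m(U − E))/ℏ = 4.040.
κL = 5.737, sinh(κL) = 155.0.
Matching ψ, ψ′ at both faces gives T = [1 + U² sinh²(κL) / (4E(U − E))]⁻¹ = 1/24060 = 0.0000416.

T = 0.0000416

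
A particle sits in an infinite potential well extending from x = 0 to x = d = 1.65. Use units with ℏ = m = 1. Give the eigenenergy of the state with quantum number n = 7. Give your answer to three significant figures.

E = 88.8

Requiring ψ(0) = ψ(d) = 0 quantises k = nπ/d, hence E_n = ℏ²k²/2m = n²π²ℏ²/(2md²).
E_7 = 7² × π² / (2 × 1 × 1.65²) = 88.82.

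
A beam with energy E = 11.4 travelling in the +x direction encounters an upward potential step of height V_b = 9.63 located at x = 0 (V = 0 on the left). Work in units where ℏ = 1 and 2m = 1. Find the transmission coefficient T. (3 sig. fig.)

The wavenumbers are k₁ = √(2mE)/ℏ = 3.376 on the left and k₂ = √(2m(E − V_b))/ℏ = 1.330 on the right.
Continuity of ψ and ψ′ at the step yields the reflection amplitude r = (k₁ − k₂)/(k₁ + k₂) = 0.4347; thus R = |r|² = 0.1890, T = 0.8110.

T = 0.811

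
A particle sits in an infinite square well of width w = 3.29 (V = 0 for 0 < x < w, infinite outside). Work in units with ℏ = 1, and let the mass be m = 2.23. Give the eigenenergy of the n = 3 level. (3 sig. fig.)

E = 1.84

The infinite-well eigenfunctions ψ_n = √(2/w) sin(nπx/w) vanish at both walls, giving E_n = n²π²ℏ²/(2mw²).
E_3 = 3² × π² / (2 × 2.23 × 3.29²) = 1.840.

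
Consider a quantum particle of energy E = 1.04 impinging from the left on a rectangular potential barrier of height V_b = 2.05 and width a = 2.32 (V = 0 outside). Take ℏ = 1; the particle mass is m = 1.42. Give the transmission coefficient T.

T = 0.00154

E < V_b: inside the barrier ψ ∝ e^{±κx} with κ = √(2m(V_b − E))/ℏ = 1.694.
κa = 3.929, sinh(κa) = 25.42.
The exact tunnelling result is T⁻¹ = 1 + V_b² sinh²(κa) / [4E(V_b − E)] = 647.5, so T = 0.00154.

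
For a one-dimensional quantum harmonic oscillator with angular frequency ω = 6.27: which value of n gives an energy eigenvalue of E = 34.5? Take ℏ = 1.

E_n = ℏω(n + ½) ⇒ n = E/(ℏω) − ½ = 34.5/6.27 − 0.5 = 5.002 → n = 5.

n = 5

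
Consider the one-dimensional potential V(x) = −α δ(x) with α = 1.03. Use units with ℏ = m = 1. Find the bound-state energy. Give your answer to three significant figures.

For x ≠ 0 the bound state is ψ ∝ e^{−κ|x|}; integrating the TISE across the delta gives the cusp condition 2κ = 2mα/ℏ², so κ = 1.030.
Then E = −ℏ²κ²/(2m) = −mα²/(2ℏ²) = -0.5305.

E = -0.530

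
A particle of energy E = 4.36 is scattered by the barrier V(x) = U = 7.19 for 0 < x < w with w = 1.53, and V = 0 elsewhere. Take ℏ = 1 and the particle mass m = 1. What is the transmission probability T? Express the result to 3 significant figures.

T = 0.00263

Since E < U the interior solution is evanescent with decay constant κ = √(2m(U − E))/ℏ = 2.379.
κw = 3.640, sinh(κw) = 19.03.
Matching ψ, ψ′ at both faces gives T = [1 + U² sinh²(κw) / (4E(U − E))]⁻¹ = 1/380.4 = 0.00263.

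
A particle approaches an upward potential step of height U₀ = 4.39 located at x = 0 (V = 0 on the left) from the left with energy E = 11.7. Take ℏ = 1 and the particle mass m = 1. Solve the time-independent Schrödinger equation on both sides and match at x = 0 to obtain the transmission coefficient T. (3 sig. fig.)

The wavenumbers are k₁ = √(2mE)/ℏ = 4.837 on the left and k₂ = √(2m(E − U₀))/ℏ = 3.824 on the right.
Matching ψ and ψ′ at x = 0 gives r = (k₁ − k₂)/(k₁ + k₂), so R = r² = 0.01370 and T = 1 − R = 0.9863.

T = 0.986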